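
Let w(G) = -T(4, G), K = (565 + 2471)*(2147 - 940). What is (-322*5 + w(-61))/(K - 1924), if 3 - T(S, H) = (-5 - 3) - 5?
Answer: -813/1831264 ≈ -0.00044396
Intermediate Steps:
T(S, H) = 16 (T(S, H) = 3 - ((-5 - 3) - 5) = 3 - (-8 - 5) = 3 - 1*(-13) = 3 + 13 = 16)
K = 3664452 (K = 3036*1207 = 3664452)
w(G) = -16 (w(G) = -1*16 = -16)
(-322*5 + w(-61))/(K - 1924) = (-322*5 - 16)/(3664452 - 1924) = (-1610 - 16)/3662528 = -1626*1/3662528 = -813/1831264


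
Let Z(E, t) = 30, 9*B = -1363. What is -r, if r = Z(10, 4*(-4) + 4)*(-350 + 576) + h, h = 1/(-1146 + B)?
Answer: -79170051/11677 ≈ -6780.0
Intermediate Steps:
B = -1363/9 (B = (⅑)*(-1363) = -1363/9 ≈ -151.44)
h = -9/11677 (h = 1/(-1146 - 1363/9) = 1/(-11677/9) = -9/11677 ≈ -0.00077075)
r = 79170051/11677 (r = 30*(-350 + 576) - 9/11677 = 30*226 - 9/11677 = 6780 - 9/11677 = 79170051/11677 ≈ 6780.0)
-r = -1*79170051/11677 = -79170051/11677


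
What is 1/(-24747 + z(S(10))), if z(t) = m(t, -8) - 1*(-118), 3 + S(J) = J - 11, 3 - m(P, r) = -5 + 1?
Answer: -1/24622 ≈ -4.0614e-5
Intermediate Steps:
m(P, r) = 7 (m(P, r) = 3 - (-5 + 1) = 3 - 1*(-4) = 3 + 4 = 7)
S(J) = -14 + J (S(J) = -3 + (J - 11) = -3 + (-11 + J) = -14 + J)
z(t) = 125 (z(t) = 7 - 1*(-118) = 7 + 118 = 125)
1/(-24747 + z(S(10))) = 1/(-24747 + 125) = 1/(-24622) = -1/24622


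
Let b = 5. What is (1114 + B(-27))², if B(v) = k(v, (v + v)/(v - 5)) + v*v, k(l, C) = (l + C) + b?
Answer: 850480569/256 ≈ 3.3222e+6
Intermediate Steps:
k(l, C) = 5 + C + l (k(l, C) = (l + C) + 5 = (C + l) + 5 = 5 + C + l)
B(v) = 5 + v + v² + 2*v/(-5 + v) (B(v) = (5 + (v + v)/(v - 5) + v) + v*v = (5 + (2*v)/(-5 + v) + v) + v² = (5 + 2*v/(-5 + v) + v) + v² = (5 + v + 2*v/(-5 + v)) + v² = 5 + v + v² + 2*v/(-5 + v))
(1114 + B(-27))² = (1114 + (2*(-27) + (-5 - 27)*(5 - 27 + (-27)²))/(-5 - 27))² = (1114 + (-54 - 32*(5 - 27 + 729))/(-32))² = (1114 - (-54 - 32*707)/32)² = (1114 - (-54 - 22624)/32)² = (1114 - 1/32*(-22678))² = (1114 + 11339/16)² = (29163/16)² = 850480569/256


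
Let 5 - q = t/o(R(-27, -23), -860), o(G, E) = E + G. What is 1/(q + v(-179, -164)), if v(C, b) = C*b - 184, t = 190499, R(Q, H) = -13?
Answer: 873/25662020 ≈ 3.4019e-5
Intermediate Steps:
q = 194864/873 (q = 5 - 190499/(-860 - 13) = 5 - 190499/(-873) = 5 - 190499*(-1)/873 = 5 - 1*(-190499/873) = 5 + 190499/873 = 194864/873 ≈ 223.21)
v(C, b) = -184 + C*b
1/(q + v(-179, -164)) = 1/(194864/873 + (-184 - 179*(-164))) = 1/(194864/873 + (-184 + 29356)) = 1/(194864/873 + 29172) = 1/(25662020/873) = 873/25662020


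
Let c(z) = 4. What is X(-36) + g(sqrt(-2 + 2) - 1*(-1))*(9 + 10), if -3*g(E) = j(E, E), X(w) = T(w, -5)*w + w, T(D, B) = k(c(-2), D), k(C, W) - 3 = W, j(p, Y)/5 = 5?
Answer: 2981/3 ≈ 993.67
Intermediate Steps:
j(p, Y) = 25 (j(p, Y) = 5*5 = 25)
k(C, W) = 3 + W
T(D, B) = 3 + D
X(w) = w + w*(3 + w) (X(w) = (3 + w)*w + w = w*(3 + w) + w = w + w*(3 + w))
g(E) = -25/3 (g(E) = -1/3*25 = -25/3)
X(-36) + g(sqrt(-2 + 2) - 1*(-1))*(9 + 10) = -36*(4 - 36) - 25*(9 + 10)/3 = -36*(-32) - 25/3*19 = 1152 - 475/3 = 2981/3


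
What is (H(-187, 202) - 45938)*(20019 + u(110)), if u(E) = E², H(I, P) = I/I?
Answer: -1475450503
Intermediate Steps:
H(I, P) = 1
(H(-187, 202) - 45938)*(20019 + u(110)) = (1 - 45938)*(20019 + 110²) = -45937*(20019 + 12100) = -45937*32119 = -1475450503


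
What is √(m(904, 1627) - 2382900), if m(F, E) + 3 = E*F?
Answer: I*√912095 ≈ 955.04*I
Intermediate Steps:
m(F, E) = -3 + E*F
√(m(904, 1627) - 2382900) = √((-3 + 1627*904) - 2382900) = √((-3 + 1470808) - 2382900) = √(1470805 - 2382900) = √(-912095) = I*√912095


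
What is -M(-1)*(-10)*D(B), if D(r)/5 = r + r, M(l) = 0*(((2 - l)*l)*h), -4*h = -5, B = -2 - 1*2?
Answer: 0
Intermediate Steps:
B = -4 (B = -2 - 2 = -4)
h = 5/4 (h = -1/4*(-5) = 5/4 ≈ 1.2500)
M(l) = 0 (M(l) = 0*(((2 - l)*l)*(5/4)) = 0*((l*(2 - l))*(5/4)) = 0*(5*l*(2 - l)/4) = 0)
D(r) = 10*r (D(r) = 5*(r + r) = 5*(2*r) = 10*r)
-M(-1)*(-10)*D(B) = -0*(-10)*10*(-4) = -0*(-40) = -1*0 = 0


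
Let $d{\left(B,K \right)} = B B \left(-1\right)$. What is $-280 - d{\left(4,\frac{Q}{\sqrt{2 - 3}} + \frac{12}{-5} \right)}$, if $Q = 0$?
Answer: $-264$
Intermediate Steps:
$d{\left(B,K \right)} = - B^{2}$ ($d{\left(B,K \right)} = B^{2} \left(-1\right) = - B^{2}$)
$-280 - d{\left(4,\frac{Q}{\sqrt{2 - 3}} + \frac{12}{-5} \right)} = -280 - - 4^{2} = -280 - \left(-1\right) 16 = -280 - -16 = -280 + 16 = -264$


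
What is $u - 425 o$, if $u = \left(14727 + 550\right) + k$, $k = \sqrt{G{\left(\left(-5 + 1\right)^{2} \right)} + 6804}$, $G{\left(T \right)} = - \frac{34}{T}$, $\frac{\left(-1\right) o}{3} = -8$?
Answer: $5077 + \frac{\sqrt{108830}}{4} \approx 5159.5$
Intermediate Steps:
$o = 24$ ($o = \left(-3\right) \left(-8\right) = 24$)
$k = \frac{\sqrt{108830}}{4}$ ($k = \sqrt{- \frac{34}{\left(-5 + 1\right)^{2}} + 6804} = \sqrt{- \frac{34}{\left(-4\right)^{2}} + 6804} = \sqrt{- \frac{34}{16} + 6804} = \sqrt{\left(-34\right) \frac{1}{16} + 6804} = \sqrt{- \frac{17}{8} + 6804} = \sqrt{\frac{54415}{8}} = \frac{\sqrt{108830}}{4} \approx 82.474$)
$u = 15277 + \frac{\sqrt{108830}}{4}$ ($u = \left(14727 + 550\right) + \frac{\sqrt{108830}}{4} = 15277 + \frac{\sqrt{108830}}{4} \approx 15359.0$)
$u - 425 o = \left(15277 + \frac{\sqrt{108830}}{4}\right) - 10200 = 5077 + \frac{\sqrt{108830}}{4}$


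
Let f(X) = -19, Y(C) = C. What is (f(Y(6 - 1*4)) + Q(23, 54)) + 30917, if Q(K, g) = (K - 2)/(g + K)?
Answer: 339881/11 ≈ 30898.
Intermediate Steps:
Q(K, g) = (-2 + K)/(K + g)
(f(Y(6 - 1*4)) + Q(23, 54)) + 30917 = (-19 + (-2 + 23)/(23 + 54)) + 30917 = (-19 + 21/77) + 30917 = (-19 + (1/77)*21) + 30917 = (-19 + 3/11) + 30917 = -206/11 + 30917 = 339881/11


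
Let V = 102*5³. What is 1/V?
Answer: 1/12750 ≈ 7.8431e-5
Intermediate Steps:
V = 12750 (V = 102*125 = 12750)
1/V = 1/12750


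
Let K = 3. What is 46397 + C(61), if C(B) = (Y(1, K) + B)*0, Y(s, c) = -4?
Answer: 46397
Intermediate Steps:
C(B) = 0 (C(B) = (-4 + B)*0 = 0)
46397 + C(61) = 46397 + 0 = 46397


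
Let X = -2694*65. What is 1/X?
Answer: -1/175110 ≈ -5.7107e-6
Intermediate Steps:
X = -175110
1/X = 1/(-175110) = -1/175110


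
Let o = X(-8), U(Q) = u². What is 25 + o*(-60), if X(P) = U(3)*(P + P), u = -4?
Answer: 15385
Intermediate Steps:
U(Q) = 16 (U(Q) = (-4)² = 16)
X(P) = 32*P (X(P) = 16*(P + P) = 16*(2*P) = 32*P)
o = -256 (o = 32*(-8) = -256)
25 + o*(-60) = 25 - 256*(-60) = 25 + 15360 = 15385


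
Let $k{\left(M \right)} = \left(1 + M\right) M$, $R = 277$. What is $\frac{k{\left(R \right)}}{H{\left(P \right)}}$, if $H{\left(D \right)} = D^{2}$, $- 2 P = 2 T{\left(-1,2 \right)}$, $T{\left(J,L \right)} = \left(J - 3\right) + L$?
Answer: $\frac{38503}{2} \approx 19252.0$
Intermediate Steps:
$T{\left(J,L \right)} = -3 + J + L$ ($T{\left(J,L \right)} = \left(-3 + J\right) + L = -3 + J + L$)
$k{\left(M \right)} = M \left(1 + M\right)$
$P = 2$ ($P = - \frac{2 \left(-3 - 1 + 2\right)}{2} = - \frac{2 \left(-2\right)}{2} = \left(- \frac{1}{2}\right) \left(-4\right) = 2$)
$\frac{k{\left(R \right)}}{H{\left(P \right)}} = \frac{277 \left(1 + 277\right)}{2^{2}} = \frac{277 \cdot 278}{4} = 77006 \cdot \frac{1}{4} = \frac{38503}{2}$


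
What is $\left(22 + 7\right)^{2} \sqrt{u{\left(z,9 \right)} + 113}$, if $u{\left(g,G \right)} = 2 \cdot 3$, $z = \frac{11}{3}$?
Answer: $841 \sqrt{119} \approx 9174.2$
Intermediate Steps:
$z = \frac{11}{3}$ ($z = 11 \cdot \frac{1}{3} = \frac{11}{3} \approx 3.6667$)
$u{\left(g,G \right)} = 6$
$\left(22 + 7\right)^{2} \sqrt{u{\left(z,9 \right)} + 113} = \left(22 + 7\right)^{2} \sqrt{6 + 113} = 29^{2} \sqrt{119} = 841 \sqrt{119}$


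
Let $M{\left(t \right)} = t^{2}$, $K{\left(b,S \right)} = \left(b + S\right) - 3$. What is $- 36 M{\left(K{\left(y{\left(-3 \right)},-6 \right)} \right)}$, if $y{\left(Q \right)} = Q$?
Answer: $-5184$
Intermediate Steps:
$K{\left(b,S \right)} = -3 + S + b$ ($K{\left(b,S \right)} = \left(S + b\right) - 3 = -3 + S + b$)
$- 36 M{\left(K{\left(y{\left(-3 \right)},-6 \right)} \right)} = - 36 \left(-3 - 6 - 3\right)^{2} = - 36 \left(-12\right)^{2} = \left(-36\right) 144 = -5184$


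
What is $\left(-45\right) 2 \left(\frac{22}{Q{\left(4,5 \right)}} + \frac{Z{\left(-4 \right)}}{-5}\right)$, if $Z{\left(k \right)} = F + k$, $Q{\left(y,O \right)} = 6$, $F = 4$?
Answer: $-330$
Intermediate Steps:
$Z{\left(k \right)} = 4 + k$
$\left(-45\right) 2 \left(\frac{22}{Q{\left(4,5 \right)}} + \frac{Z{\left(-4 \right)}}{-5}\right) = \left(-45\right) 2 \left(\frac{22}{6} + \frac{4 - 4}{-5}\right) = - 90 \left(22 \cdot \frac{1}{6} + 0 \left(- \frac{1}{5}\right)\right) = - 90 \left(\frac{11}{3} + 0\right) = \left(-90\right) \frac{11}{3} = -330$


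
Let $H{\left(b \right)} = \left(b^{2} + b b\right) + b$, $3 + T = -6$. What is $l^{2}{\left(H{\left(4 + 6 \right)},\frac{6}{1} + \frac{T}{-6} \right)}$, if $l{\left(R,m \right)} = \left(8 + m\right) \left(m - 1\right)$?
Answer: $\frac{162409}{16} \approx 10151.0$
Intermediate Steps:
$T = -9$ ($T = -3 - 6 = -9$)
$H{\left(b \right)} = b + 2 b^{2}$ ($H{\left(b \right)} = \left(b^{2} + b^{2}\right) + b = 2 b^{2} + b = b + 2 b^{2}$)
$l{\left(R,m \right)} = \left(-1 + m\right) \left(8 + m\right)$ ($l{\left(R,m \right)} = \left(8 + m\right) \left(-1 + m\right) = \left(-1 + m\right) \left(8 + m\right)$)
$l^{2}{\left(H{\left(4 + 6 \right)},\frac{6}{1} + \frac{T}{-6} \right)} = \left(-8 + \left(\frac{6}{1} - \frac{9}{-6}\right)^{2} + 7 \left(\frac{6}{1} - \frac{9}{-6}\right)\right)^{2} = \left(-8 + \left(6 \cdot 1 - - \frac{3}{2}\right)^{2} + 7 \left(6 \cdot 1 - - \frac{3}{2}\right)\right)^{2} = \left(-8 + \left(6 + \frac{3}{2}\right)^{2} + 7 \left(6 + \frac{3}{2}\right)\right)^{2} = \left(-8 + \left(\frac{15}{2}\right)^{2} + 7 \cdot \frac{15}{2}\right)^{2} = \left(-8 + \frac{225}{4} + \frac{105}{2}\right)^{2} = \left(\frac{403}{4}\right)^{2} = \frac{162409}{16}$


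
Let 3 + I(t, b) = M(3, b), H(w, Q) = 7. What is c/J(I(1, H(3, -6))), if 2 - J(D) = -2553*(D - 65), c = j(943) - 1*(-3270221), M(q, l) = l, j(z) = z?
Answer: -3271164/155731 ≈ -21.005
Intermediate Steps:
I(t, b) = -3 + b
c = 3271164 (c = 943 - 1*(-3270221) = 943 + 3270221 = 3271164)
J(D) = -165943 + 2553*D (J(D) = 2 - (-2553)*(D - 65) = 2 - (-2553)*(-65 + D) = 2 - (165945 - 2553*D) = 2 + (-165945 + 2553*D) = -165943 + 2553*D)
c/J(I(1, H(3, -6))) = 3271164/(-165943 + 2553*(-3 + 7)) = 3271164/(-165943 + 2553*4) = 3271164/(-165943 + 10212) = 3271164/(-155731) = 3271164*(-1/155731) = -3271164/155731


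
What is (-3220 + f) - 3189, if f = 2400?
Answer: -4009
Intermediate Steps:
(-3220 + f) - 3189 = (-3220 + 2400) - 3189 = -820 - 3189 = -4009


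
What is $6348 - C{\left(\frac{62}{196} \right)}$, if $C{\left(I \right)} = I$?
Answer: $\frac{622073}{98} \approx 6347.7$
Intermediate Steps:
$6348 - C{\left(\frac{62}{196} \right)} = 6348 - \frac{62}{196} = 6348 - 62 \cdot \frac{1}{196} = 6348 - \frac{31}{98} = \frac{622073}{98}$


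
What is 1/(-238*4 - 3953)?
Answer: -1/4905 ≈ -0.00020387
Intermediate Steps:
1/(-238*4 - 3953) = 1/(-952 - 3953) = 1/(-4905) = -1/4905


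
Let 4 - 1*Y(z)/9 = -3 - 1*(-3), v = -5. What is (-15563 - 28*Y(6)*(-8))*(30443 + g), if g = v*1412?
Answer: -175349117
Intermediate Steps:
Y(z) = 36 (Y(z) = 36 - 9*(-3 - 1*(-3)) = 36 - 9*(-3 + 3) = 36 - 9*0 = 36 + 0 = 36)
g = -7060 (g = -5*1412 = -7060)
(-15563 - 28*Y(6)*(-8))*(30443 + g) = (-15563 - 28*36*(-8))*(30443 - 7060) = (-15563 - 1008*(-8))*23383 = (-15563 + 8064)*23383 = -7499*23383 = -175349117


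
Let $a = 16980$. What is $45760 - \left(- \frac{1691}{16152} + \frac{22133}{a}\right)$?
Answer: $\frac{348607020849}{7618360} \approx 45759.0$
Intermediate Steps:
$45760 - \left(- \frac{1691}{16152} + \frac{22133}{a}\right) = 45760 - \left(- \frac{1691}{16152} + \frac{22133}{16980}\right) = 45760 - \frac{9132751}{7618360} = \frac{348607020849}{7618360}$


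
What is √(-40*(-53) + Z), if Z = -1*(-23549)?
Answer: √25669 ≈ 160.22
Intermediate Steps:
Z = 23549
√(-40*(-53) + Z) = √(-40*(-53) + 23549) = √(2120 + 23549) = √25669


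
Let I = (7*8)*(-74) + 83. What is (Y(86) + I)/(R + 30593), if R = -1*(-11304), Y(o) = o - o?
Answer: -4061/41897 ≈ -0.096928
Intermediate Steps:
Y(o) = 0
R = 11304
I = -4061 (I = 56*(-74) + 83 = -4144 + 83 = -4061)
(Y(86) + I)/(R + 30593) = (0 - 4061)/(11304 + 30593) = -4061/41897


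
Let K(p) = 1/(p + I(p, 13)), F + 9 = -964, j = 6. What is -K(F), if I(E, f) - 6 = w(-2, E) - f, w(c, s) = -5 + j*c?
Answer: 1/997 ≈ 0.0010030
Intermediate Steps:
F = -973 (F = -9 - 964 = -973)
w(c, s) = -5 + 6*c
I(E, f) = -11 - f (I(E, f) = 6 + ((-5 + 6*(-2)) - f) = 6 + ((-5 - 12) - f) = 6 + (-17 - f) = -11 - f)
K(p) = 1/(-24 + p) (K(p) = 1/(p + (-11 - 1*13)) = 1/(p + (-11 - 13)) = 1/(p - 24) = 1/(-24 + p))
-K(F) = -1/(-24 - 973) = -1/(-997) = -1*(-1/997) = 1/997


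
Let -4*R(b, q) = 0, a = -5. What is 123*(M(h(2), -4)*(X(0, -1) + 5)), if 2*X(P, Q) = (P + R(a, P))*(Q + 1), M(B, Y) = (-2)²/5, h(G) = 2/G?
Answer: 492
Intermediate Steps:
R(b, q) = 0 (R(b, q) = -¼*0 = 0)
M(B, Y) = ⅘ (M(B, Y) = 4*(⅕) = ⅘)
X(P, Q) = P*(1 + Q)/2 (X(P, Q) = ((P + 0)*(Q + 1))/2 = (P*(1 + Q))/2 = P*(1 + Q)/2)
123*(M(h(2), -4)*(X(0, -1) + 5)) = 123*(4*((½)*0*(1 - 1) + 5)/5) = 123*(4*((½)*0*0 + 5)/5) = 123*(4*(0 + 5)/5) = 123*((⅘)*5) = 123*4 = 492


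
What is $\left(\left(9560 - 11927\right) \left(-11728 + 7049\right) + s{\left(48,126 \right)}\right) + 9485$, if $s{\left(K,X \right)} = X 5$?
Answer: $11085308$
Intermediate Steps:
$s{\left(K,X \right)} = 5 X$
$\left(\left(9560 - 11927\right) \left(-11728 + 7049\right) + s{\left(48,126 \right)}\right) + 9485 = \left(\left(9560 - 11927\right) \left(-11728 + 7049\right) + 5 \cdot 126\right) + 9485 = \left(\left(-2367\right) \left(-4679\right) + 630\right) + 9485 = \left(11075193 + 630\right) + 9485 = 11075823 + 9485 = 11085308$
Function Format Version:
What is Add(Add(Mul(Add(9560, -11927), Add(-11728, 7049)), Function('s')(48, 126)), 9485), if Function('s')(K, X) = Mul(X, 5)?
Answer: 11085308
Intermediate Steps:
Function('s')(K, X) = Mul(5, X)
Add(Add(Mul(Add(9560, -11927), Add(-11728, 7049)), Function('s')(48, 126)), 9485) = Add(Add(Mul(Add(9560, -11927), Add(-11728, 7049)), Mul(5, 126)), 9485) = Add(Add(Mul(-2367, -4679), 630), 9485) = Add(Add(11075193, 630), 9485) = Add(11075823, 9485) = 11085308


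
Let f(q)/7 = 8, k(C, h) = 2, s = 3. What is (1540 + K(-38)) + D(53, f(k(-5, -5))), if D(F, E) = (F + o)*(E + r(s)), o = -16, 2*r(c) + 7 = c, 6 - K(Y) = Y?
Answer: 3582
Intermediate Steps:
K(Y) = 6 - Y
r(c) = -7/2 + c/2
f(q) = 56 (f(q) = 7*8 = 56)
D(F, E) = (-16 + F)*(-2 + E) (D(F, E) = (F - 16)*(E + (-7/2 + (½)*3)) = (-16 + F)*(E + (-7/2 + 3/2)) = (-16 + F)*(E - 2) = (-16 + F)*(-2 + E))
(1540 + K(-38)) + D(53, f(k(-5, -5))) = (1540 + (6 - 1*(-38))) + (32 - 16*56 - 2*53 + 56*53) = (1540 + (6 + 38)) + (32 - 896 - 106 + 2968) = (1540 + 44) + 1998 = 1584 + 1998 = 3582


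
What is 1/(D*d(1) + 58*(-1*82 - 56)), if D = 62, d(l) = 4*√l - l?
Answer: -1/7818 ≈ -0.00012791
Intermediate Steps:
d(l) = -l + 4*√l
1/(D*d(1) + 58*(-1*82 - 56)) = 1/(62*(-1*1 + 4*√1) + 58*(-1*82 - 56)) = 1/(62*(-1 + 4*1) + 58*(-82 - 56)) = 1/(62*(-1 + 4) + 58*(-138)) = 1/(62*3 - 8004) = 1/(186 - 8004) = 1/(-7818) = -1/7818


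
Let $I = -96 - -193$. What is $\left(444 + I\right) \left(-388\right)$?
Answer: $-209908$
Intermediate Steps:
$I = 97$ ($I = -96 + 193 = 97$)
$\left(444 + I\right) \left(-388\right) = \left(444 + 97\right) \left(-388\right) = 541 \left(-388\right) = -209908$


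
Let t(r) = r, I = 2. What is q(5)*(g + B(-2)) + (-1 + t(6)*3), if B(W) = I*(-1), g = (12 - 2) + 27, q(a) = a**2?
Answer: 892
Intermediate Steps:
g = 37 (g = 10 + 27 = 37)
B(W) = -2 (B(W) = 2*(-1) = -2)
q(5)*(g + B(-2)) + (-1 + t(6)*3) = 5**2*(37 - 2) + (-1 + 6*3) = 25*35 + (-1 + 18) = 875 + 17 = 892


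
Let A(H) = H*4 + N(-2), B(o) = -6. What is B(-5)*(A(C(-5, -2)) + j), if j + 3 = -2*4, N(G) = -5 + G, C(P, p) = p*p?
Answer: 12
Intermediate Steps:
C(P, p) = p²
A(H) = -7 + 4*H (A(H) = H*4 + (-5 - 2) = 4*H - 7 = -7 + 4*H)
j = -11 (j = -3 - 2*4 = -3 - 8 = -11)
B(-5)*(A(C(-5, -2)) + j) = -6*((-7 + 4*(-2)²) - 11) = -6*((-7 + 4*4) - 11) = -6*((-7 + 16) - 11) = -6*(9 - 11) = -6*(-2) = 12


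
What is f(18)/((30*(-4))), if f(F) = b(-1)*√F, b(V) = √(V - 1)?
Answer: -I/20 ≈ -0.05*I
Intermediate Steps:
b(V) = √(-1 + V)
f(F) = I*√2*√F (f(F) = √(-1 - 1)*√F = √(-2)*√F = (I*√2)*√F = I*√2*√F)
f(18)/((30*(-4))) = (I*√2*√18)/((30*(-4))) = (I*√2*(3*√2))/(-120) = (6*I)*(-1/120) = -I/20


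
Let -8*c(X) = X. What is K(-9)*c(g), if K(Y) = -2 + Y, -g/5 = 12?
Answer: -165/2 ≈ -82.500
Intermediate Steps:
g = -60 (g = -5*12 = -60)
c(X) = -X/8
K(-9)*c(g) = (-2 - 9)*(-1/8*(-60)) = -11*15/2 = -165/2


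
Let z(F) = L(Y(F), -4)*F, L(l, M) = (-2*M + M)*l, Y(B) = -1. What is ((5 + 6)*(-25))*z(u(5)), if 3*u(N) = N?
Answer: 5500/3 ≈ 1833.3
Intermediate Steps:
u(N) = N/3
L(l, M) = -M*l (L(l, M) = (-M)*l = -M*l)
z(F) = -4*F (z(F) = (-1*(-4)*(-1))*F = -4*F)
((5 + 6)*(-25))*z(u(5)) = ((5 + 6)*(-25))*(-4*5/3) = (11*(-25))*(-4*5/3) = -275*(-20/3) = 5500/3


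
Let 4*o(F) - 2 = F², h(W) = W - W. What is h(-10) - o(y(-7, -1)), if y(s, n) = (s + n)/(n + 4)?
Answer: -41/18 ≈ -2.2778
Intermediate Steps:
y(s, n) = (n + s)/(4 + n)
h(W) = 0
o(F) = ½ + F²/4
h(-10) - o(y(-7, -1)) = 0 - (½ + ((-1 - 7)/(4 - 1))²/4) = 0 - (½ + (-8/3)²/4) = 0 - (½ + (¼)*(64/9)) = 0 - (½ + 16/9) = 0 - 1*41/18 = 0 - 41/18 = -41/18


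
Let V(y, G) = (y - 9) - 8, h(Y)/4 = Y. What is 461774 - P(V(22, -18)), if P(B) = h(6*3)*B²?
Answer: 459974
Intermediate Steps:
h(Y) = 4*Y
V(y, G) = -17 + y (V(y, G) = (-9 + y) - 8 = -17 + y)
P(B) = 72*B² (P(B) = (4*(6*3))*B² = (4*18)*B² = 72*B²)
461774 - P(V(22, -18)) = 461774 - 72*(-17 + 22)² = 461774 - 72*5² = 461774 - 72*25 = 461774 - 1*1800 = 461774 - 1800 = 459974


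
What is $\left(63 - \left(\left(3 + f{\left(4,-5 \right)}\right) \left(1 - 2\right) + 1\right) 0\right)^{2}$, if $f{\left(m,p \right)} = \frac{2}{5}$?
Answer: $3969$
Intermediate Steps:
$f{\left(m,p \right)} = \frac{2}{5}$ ($f{\left(m,p \right)} = 2 \cdot \frac{1}{5} = \frac{2}{5}$)
$\left(63 - \left(\left(3 + f{\left(4,-5 \right)}\right) \left(1 - 2\right) + 1\right) 0\right)^{2} = \left(63 - \left(\left(3 + \frac{2}{5}\right) \left(1 - 2\right) + 1\right) 0\right)^{2} = \left(63 - \left(\frac{17}{5} \left(-1\right) + 1\right) 0\right)^{2} = \left(63 - \left(- \frac{17}{5} + 1\right) 0\right)^{2} = \left(63 - \left(- \frac{12}{5}\right) 0\right)^{2} = \left(63 - 0\right)^{2} = \left(63 + 0\right)^{2} = 63^{2} = 3969$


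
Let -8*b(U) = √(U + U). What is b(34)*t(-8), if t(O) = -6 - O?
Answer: -√17/2 ≈ -2.0616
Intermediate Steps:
b(U) = -√2*√U/8 (b(U) = -√(U + U)/8 = -√2*√U/8)
b(34)*t(-8) = (-√2*√34/8)*(-6 - 1*(-8)) = (-√17/4)*(-6 + 8) = -√17/4*2 = -√17/2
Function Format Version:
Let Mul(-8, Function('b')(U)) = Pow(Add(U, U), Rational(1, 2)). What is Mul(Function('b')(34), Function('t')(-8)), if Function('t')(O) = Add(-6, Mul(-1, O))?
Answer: Mul(Rational(-1, 2), Pow(17, Rational(1, 2))) ≈ -2.0616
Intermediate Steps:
Function('b')(U) = Mul(Rational(-1, 8), Pow(2, Rational(1, 2)), Pow(U, Rational(1, 2))) (Function('b')(U) = Mul(Rational(-1, 8), Pow(Add(U, U), Rational(1, 2))) = Mul(Rational(-1, 8), Pow(Mul(2, U), Rational(1, 2))) = Mul(Rational(-1, 8), Mul(Pow(2, Rational(1, 2)), Pow(U, Rational(1, 2)))) = Mul(Rational(-1, 8), Pow(2, Rational(1, 2)), Pow(U, Rational(1, 2))))
Mul(Function('b')(34), Function('t')(-8)) = Mul(Mul(Rational(-1, 8), Pow(2, Rational(1, 2)), Pow(34, Rational(1, 2))), Add(-6, Mul(-1, -8))) = Mul(Mul(Rational(-1, 4), Pow(17, Rational(1, 2))), Add(-6, 8)) = Mul(Mul(Rational(-1, 4), Pow(17, Rational(1, 2))), 2) = Mul(Rational(-1, 2), Pow(17, Rational(1, 2)))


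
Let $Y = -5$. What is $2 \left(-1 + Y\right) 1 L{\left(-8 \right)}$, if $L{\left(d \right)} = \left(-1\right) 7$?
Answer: $84$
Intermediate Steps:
$L{\left(d \right)} = -7$
$2 \left(-1 + Y\right) 1 L{\left(-8 \right)} = 2 \left(-1 - 5\right) 1 \left(-7\right) = 2 \left(\left(-6\right) 1\right) \left(-7\right) = 2 \left(-6\right) \left(-7\right) = \left(-12\right) \left(-7\right) = 84$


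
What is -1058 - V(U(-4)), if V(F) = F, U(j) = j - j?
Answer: -1058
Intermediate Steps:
U(j) = 0
-1058 - V(U(-4)) = -1058 - 1*0 = -1058 + 0 = -1058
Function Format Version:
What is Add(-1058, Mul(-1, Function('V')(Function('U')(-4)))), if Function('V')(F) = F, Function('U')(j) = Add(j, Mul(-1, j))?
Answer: -1058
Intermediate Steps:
Function('U')(j) = 0
Add(-1058, Mul(-1, Function('V')(Function('U')(-4)))) = Add(-1058, Mul(-1, 0)) = Add(-1058, 0) = -1058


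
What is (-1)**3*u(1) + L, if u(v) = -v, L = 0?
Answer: 1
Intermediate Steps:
(-1)**3*u(1) + L = (-1)**3*(-1*1) + 0 = -1*(-1) + 0 = 1 + 0 = 1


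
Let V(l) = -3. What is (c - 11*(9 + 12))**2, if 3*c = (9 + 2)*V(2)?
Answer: 58564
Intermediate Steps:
c = -11 (c = ((9 + 2)*(-3))/3 = (11*(-3))/3 = (1/3)*(-33) = -11)
(c - 11*(9 + 12))**2 = (-11 - 11*(9 + 12))**2 = (-11 - 11*21)**2 = (-11 - 231)**2 = (-242)**2 = 58564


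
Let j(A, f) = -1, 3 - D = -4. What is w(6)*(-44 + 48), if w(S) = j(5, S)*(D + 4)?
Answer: -44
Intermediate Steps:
D = 7 (D = 3 - 1*(-4) = 3 + 4 = 7)
w(S) = -11 (w(S) = -(7 + 4) = -1*11 = -11)
w(6)*(-44 + 48) = -11*(-44 + 48) = -11*4 = -44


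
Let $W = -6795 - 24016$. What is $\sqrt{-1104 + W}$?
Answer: $i \sqrt{31915} \approx 178.65 i$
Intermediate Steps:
$W = -30811$
$\sqrt{-1104 + W} = \sqrt{-1104 - 30811} = \sqrt{-31915} = i \sqrt{31915}$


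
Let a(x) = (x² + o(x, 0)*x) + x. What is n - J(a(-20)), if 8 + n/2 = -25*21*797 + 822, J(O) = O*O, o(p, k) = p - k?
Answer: -1443622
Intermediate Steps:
a(x) = x + 2*x² (a(x) = (x² + (x - 1*0)*x) + x = (x² + (x + 0)*x) + x = (x² + x*x) + x = (x² + x²) + x = 2*x² + x = x + 2*x²)
J(O) = O²
n = -835222 (n = -16 + 2*(-25*21*797 + 822) = -16 + 2*(-525*797 + 822) = -16 + 2*(-418425 + 822) = -16 + 2*(-417603) = -16 - 835206 = -835222)
n - J(a(-20)) = -835222 - (-20*(1 + 2*(-20)))² = -835222 - (-20*(1 - 40))² = -835222 - (-20*(-39))² = -835222 - 1*780² = -835222 - 1*608400 = -835222 - 608400 = -1443622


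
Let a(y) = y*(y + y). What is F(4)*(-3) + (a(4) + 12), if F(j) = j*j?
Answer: -4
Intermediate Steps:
F(j) = j²
a(y) = 2*y² (a(y) = y*(2*y) = 2*y²)
F(4)*(-3) + (a(4) + 12) = 4²*(-3) + (2*4² + 12) = 16*(-3) + (2*16 + 12) = -48 + (32 + 12) = -48 + 44 = -4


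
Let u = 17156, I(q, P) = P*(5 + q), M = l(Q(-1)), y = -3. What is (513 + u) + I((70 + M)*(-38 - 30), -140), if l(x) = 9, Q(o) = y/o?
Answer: 769049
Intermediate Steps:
Q(o) = -3/o
M = 9
(513 + u) + I((70 + M)*(-38 - 30), -140) = (513 + 17156) - 140*(5 + (70 + 9)*(-38 - 30)) = 17669 - 140*(5 + 79*(-68)) = 17669 - 140*(5 - 5372) = 17669 - 140*(-5367) = 17669 + 751380 = 769049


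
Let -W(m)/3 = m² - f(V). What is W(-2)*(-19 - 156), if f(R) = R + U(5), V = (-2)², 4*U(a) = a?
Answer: -2625/4 ≈ -656.25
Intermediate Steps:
U(a) = a/4
V = 4
f(R) = 5/4 + R (f(R) = R + (¼)*5 = R + 5/4 = 5/4 + R)
W(m) = 63/4 - 3*m² (W(m) = -3*(m² - (5/4 + 4)) = -3*(m² - 1*21/4) = -3*(m² - 21/4) = -3*(-21/4 + m²) = 63/4 - 3*m²)
W(-2)*(-19 - 156) = (63/4 - 3*(-2)²)*(-19 - 156) = (63/4 - 3*4)*(-175) = (63/4 - 12)*(-175) = (15/4)*(-175) = -2625/4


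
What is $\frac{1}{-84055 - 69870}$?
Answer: $- \frac{1}{153925} \approx -6.4967 \cdot 10^{-6}$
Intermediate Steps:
$\frac{1}{-84055 - 69870} = \frac{1}{-153925} = - \frac{1}{153925}$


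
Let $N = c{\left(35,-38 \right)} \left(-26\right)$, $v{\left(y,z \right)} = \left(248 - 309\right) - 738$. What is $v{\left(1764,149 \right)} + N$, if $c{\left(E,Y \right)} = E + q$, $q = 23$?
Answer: $-2307$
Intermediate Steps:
$c{\left(E,Y \right)} = 23 + E$ ($c{\left(E,Y \right)} = E + 23 = 23 + E$)
$v{\left(y,z \right)} = -799$ ($v{\left(y,z \right)} = -61 - 738 = -799$)
$N = -1508$ ($N = \left(23 + 35\right) \left(-26\right) = 58 \left(-26\right) = -1508$)
$v{\left(1764,149 \right)} + N = -799 - 1508 = -2307$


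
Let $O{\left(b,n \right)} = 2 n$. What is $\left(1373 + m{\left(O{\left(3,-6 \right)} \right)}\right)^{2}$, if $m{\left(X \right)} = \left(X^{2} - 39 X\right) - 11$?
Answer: $3896676$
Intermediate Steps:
$m{\left(X \right)} = -11 + X^{2} - 39 X$
$\left(1373 + m{\left(O{\left(3,-6 \right)} \right)}\right)^{2} = \left(1373 - \left(11 - 144 + 39 \cdot 2 \left(-6\right)\right)\right)^{2} = \left(1373 - \left(-457 - 144\right)\right)^{2} = \left(1373 + \left(-11 + 144 + 468\right)\right)^{2} = \left(1373 + 601\right)^{2} = 1974^{2} = 3896676$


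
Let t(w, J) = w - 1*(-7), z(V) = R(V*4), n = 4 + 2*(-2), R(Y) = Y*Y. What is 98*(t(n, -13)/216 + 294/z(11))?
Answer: 58996/3267 ≈ 18.058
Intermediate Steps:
R(Y) = Y²
n = 0 (n = 4 - 4 = 0)
z(V) = 16*V² (z(V) = (V*4)² = (4*V)² = 16*V²)
t(w, J) = 7 + w (t(w, J) = w + 7 = 7 + w)
98*(t(n, -13)/216 + 294/z(11)) = 98*((7 + 0)/216 + 294/((16*11²))) = 98*(7*(1/216) + 294/((16*121))) = 98*(7/216 + 294/1936) = 98*(7/216 + 294*(1/1936)) = 98*(7/216 + 147/968) = 98*(602/3267) = 58996/3267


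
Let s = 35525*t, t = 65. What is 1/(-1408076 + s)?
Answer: 1/901049 ≈ 1.1098e-6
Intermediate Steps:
s = 2309125 (s = 35525*65 = 2309125)
1/(-1408076 + s) = 1/(-1408076 + 2309125) = 1/901049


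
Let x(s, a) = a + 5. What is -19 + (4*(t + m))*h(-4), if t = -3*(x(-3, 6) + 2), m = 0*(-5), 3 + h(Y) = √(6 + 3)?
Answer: -19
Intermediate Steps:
h(Y) = 0 (h(Y) = -3 + √(6 + 3) = -3 + √9 = -3 + 3 = 0)
x(s, a) = 5 + a
m = 0
t = -39 (t = -3*((5 + 6) + 2) = -3*(11 + 2) = -3*13 = -39)
-19 + (4*(t + m))*h(-4) = -19 + (4*(-39 + 0))*0 = -19 + (4*(-39))*0 = -19 - 156*0 = -19 + 0 = -19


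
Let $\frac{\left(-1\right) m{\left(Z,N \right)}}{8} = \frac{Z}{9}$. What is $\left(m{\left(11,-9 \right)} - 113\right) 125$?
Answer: $- \frac{138125}{9} \approx -15347.0$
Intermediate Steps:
$m{\left(Z,N \right)} = - \frac{8 Z}{9}$ ($m{\left(Z,N \right)} = - 8 \frac{Z}{9} = - \frac{8 Z}{9}$)
$\left(m{\left(11,-9 \right)} - 113\right) 125 = \left(\left(- \frac{8}{9}\right) 11 - 113\right) 125 = \left(- \frac{88}{9} - 113\right) 125 = \left(- \frac{1105}{9}\right) 125 = - \frac{138125}{9}$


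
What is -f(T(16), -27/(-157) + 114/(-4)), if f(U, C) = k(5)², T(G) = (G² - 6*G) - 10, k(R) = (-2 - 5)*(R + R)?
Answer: -4900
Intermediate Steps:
k(R) = -14*R
T(G) = -10 + G² - 6*G
f(U, C) = 4900 (f(U, C) = (-14*5)² = (-70)² = 4900)
-f(T(16), -27/(-157) + 114/(-4)) = -1*4900 = -4900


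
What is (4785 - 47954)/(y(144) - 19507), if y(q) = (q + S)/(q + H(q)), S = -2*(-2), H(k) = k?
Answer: 3108168/1404467 ≈ 2.2131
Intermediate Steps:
S = 4
y(q) = (4 + q)/(2*q) (y(q) = (q + 4)/(q + q) = (4 + q)/((2*q)) = (4 + q)*(1/(2*q)) = (4 + q)/(2*q))
(4785 - 47954)/(y(144) - 19507) = (4785 - 47954)/((½)*(4 + 144)/144 - 19507) = -43169/((½)*(1/144)*148 - 19507) = -43169/(37/72 - 19507) = -43169/(-1404467/72) = -43169*(-72/1404467) = 3108168/1404467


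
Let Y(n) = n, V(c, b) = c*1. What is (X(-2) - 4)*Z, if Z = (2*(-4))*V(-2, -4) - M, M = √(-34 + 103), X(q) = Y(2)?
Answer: -32 + 2*√69 ≈ -15.387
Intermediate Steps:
V(c, b) = c
X(q) = 2
M = √69 ≈ 8.3066
Z = 16 - √69 (Z = (2*(-4))*(-2) - √69 = -8*(-2) - √69 = 16 - √69 ≈ 7.6934)
(X(-2) - 4)*Z = (2 - 4)*(16 - √69) = -2*(16 - √69) = -32 + 2*√69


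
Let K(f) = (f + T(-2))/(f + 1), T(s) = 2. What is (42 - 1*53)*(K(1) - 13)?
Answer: 253/2 ≈ 126.50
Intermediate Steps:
K(f) = (2 + f)/(1 + f) (K(f) = (f + 2)/(f + 1) = (2 + f)/(1 + f))
(42 - 1*53)*(K(1) - 13) = (42 - 1*53)*((2 + 1)/(1 + 1) - 13) = (42 - 53)*(3/2 - 13) = -11*((½)*3 - 13) = -11*(3/2 - 13) = -11*(-23/2) = 253/2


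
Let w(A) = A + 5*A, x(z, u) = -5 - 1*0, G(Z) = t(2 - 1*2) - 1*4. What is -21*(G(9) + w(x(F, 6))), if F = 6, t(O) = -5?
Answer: 819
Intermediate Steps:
G(Z) = -9 (G(Z) = -5 - 1*4 = -5 - 4 = -9)
x(z, u) = -5 (x(z, u) = -5 + 0 = -5)
w(A) = 6*A
-21*(G(9) + w(x(F, 6))) = -21*(-9 + 6*(-5)) = -21*(-9 - 30) = -21*(-39) = 819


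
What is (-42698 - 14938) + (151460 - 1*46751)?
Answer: 47073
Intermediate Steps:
(-42698 - 14938) + (151460 - 1*46751) = -57636 + (151460 - 46751) = -57636 + 104709 = 47073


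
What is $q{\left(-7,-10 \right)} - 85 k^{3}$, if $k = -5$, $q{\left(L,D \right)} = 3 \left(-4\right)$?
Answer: $10613$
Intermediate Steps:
$q{\left(L,D \right)} = -12$
$q{\left(-7,-10 \right)} - 85 k^{3} = -12 - 85 \left(-5\right)^{3} = -12 - -10625 = -12 + 10625 = 10613$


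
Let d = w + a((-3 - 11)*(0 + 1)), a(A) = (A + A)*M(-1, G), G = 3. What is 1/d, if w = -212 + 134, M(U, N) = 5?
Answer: -1/218 ≈ -0.0045872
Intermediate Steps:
a(A) = 10*A (a(A) = (A + A)*5 = (2*A)*5 = 10*A)
w = -78
d = -218 (d = -78 + 10*((-3 - 11)*(0 + 1)) = -78 + 10*(-14*1) = -78 + 10*(-14) = -78 - 140 = -218)
1/d = 1/(-218) = -1/218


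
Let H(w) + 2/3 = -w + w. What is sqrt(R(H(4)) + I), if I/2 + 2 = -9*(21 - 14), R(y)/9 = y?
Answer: 2*I*sqrt(34) ≈ 11.662*I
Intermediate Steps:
H(w) = -2/3 (H(w) = -2/3 + (-w + w) = -2/3 + 0 = -2/3)
R(y) = 9*y
I = -130 (I = -4 + 2*(-9*(21 - 14)) = -4 + 2*(-9*7) = -4 + 2*(-63) = -4 - 126 = -130)
sqrt(R(H(4)) + I) = sqrt(9*(-2/3) - 130) = sqrt(-6 - 130) = sqrt(-136) = 2*I*sqrt(34)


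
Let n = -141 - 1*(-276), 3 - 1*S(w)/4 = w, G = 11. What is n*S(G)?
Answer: -4320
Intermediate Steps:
S(w) = 12 - 4*w
n = 135 (n = -141 + 276 = 135)
n*S(G) = 135*(12 - 4*11) = 135*(12 - 44) = 135*(-32) = -4320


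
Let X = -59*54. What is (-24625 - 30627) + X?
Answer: -58438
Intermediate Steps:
X = -3186
(-24625 - 30627) + X = (-24625 - 30627) - 3186 = -55252 - 3186 = -58438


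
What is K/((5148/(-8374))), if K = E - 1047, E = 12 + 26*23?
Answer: 1829719/2574 ≈ 710.85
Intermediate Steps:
E = 610 (E = 12 + 598 = 610)
K = -437 (K = 610 - 1047 = -437)
K/((5148/(-8374))) = -437/(5148/(-8374)) = -437/(5148*(-1/8374)) = -437/(-2574/4187) = -437*(-4187/2574) = 1829719/2574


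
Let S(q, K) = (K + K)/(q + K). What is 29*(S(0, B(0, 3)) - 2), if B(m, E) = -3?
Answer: 0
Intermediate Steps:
S(q, K) = 2*K/(K + q) (S(q, K) = (2*K)/(K + q) = 2*K/(K + q))
29*(S(0, B(0, 3)) - 2) = 29*(2*(-3)/(-3 + 0) - 2) = 29*(2*(-3)/(-3) - 2) = 29*(2*(-3)*(-⅓) - 2) = 29*(2 - 2) = 29*0 = 0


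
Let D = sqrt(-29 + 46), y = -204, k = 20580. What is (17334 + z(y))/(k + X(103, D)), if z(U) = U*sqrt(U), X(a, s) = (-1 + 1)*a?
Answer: 2889/3430 - 34*I*sqrt(51)/1715 ≈ 0.84227 - 0.14158*I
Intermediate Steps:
D = sqrt(17) ≈ 4.1231
X(a, s) = 0 (X(a, s) = 0*a = 0)
z(U) = U**(3/2)
(17334 + z(y))/(k + X(103, D)) = (17334 + (-204)**(3/2))/(20580 + 0) = (17334 - 408*I*sqrt(51))/20580 = (17334 - 408*I*sqrt(51))*(1/20580) = 2889/3430 - 34*I*sqrt(51)/1715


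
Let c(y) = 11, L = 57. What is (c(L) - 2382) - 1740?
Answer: -4111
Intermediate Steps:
(c(L) - 2382) - 1740 = (11 - 2382) - 1740 = -2371 - 1740 = -4111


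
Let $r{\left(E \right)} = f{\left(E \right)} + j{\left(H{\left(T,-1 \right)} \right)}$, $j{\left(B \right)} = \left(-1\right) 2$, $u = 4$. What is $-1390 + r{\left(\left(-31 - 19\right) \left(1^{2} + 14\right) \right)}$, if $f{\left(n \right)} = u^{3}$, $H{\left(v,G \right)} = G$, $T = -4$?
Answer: $-1328$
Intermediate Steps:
$j{\left(B \right)} = -2$
$f{\left(n \right)} = 64$ ($f{\left(n \right)} = 4^{3} = 64$)
$r{\left(E \right)} = 62$ ($r{\left(E \right)} = 64 - 2 = 62$)
$-1390 + r{\left(\left(-31 - 19\right) \left(1^{2} + 14\right) \right)} = -1390 + 62 = -1328$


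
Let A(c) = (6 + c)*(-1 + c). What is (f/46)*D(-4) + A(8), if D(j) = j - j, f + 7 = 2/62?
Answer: 98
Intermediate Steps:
f = -216/31 (f = -7 + 2/62 = -7 + 2*(1/62) = -7 + 1/31 = -216/31 ≈ -6.9677)
A(c) = (-1 + c)*(6 + c)
D(j) = 0
(f/46)*D(-4) + A(8) = -216/31/46*0 + (-6 + 8**2 + 5*8) = -216/31*1/46*0 + (-6 + 64 + 40) = -108/713*0 + 98 = 0 + 98 = 98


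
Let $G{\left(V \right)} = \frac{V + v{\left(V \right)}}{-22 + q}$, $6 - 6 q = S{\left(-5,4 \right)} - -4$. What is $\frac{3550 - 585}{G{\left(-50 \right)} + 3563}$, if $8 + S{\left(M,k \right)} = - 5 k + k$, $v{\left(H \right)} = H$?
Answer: $\frac{157145}{189139} \approx 0.83084$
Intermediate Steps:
$S{\left(M,k \right)} = -8 - 4 k$ ($S{\left(M,k \right)} = -8 + \left(- 5 k + k\right) = -8 - 4 k$)
$q = \frac{13}{3}$ ($q = 1 - \frac{\left(-8 - 16\right) - -4}{6} = 1 - \frac{\left(-8 - 16\right) + 4}{6} = 1 - \frac{-24 + 4}{6} = 1 - - \frac{10}{3} = 1 + \frac{10}{3} = \frac{13}{3} \approx 4.3333$)
$G{\left(V \right)} = - \frac{6 V}{53}$ ($G{\left(V \right)} = \frac{V + V}{-22 + \frac{13}{3}} = \frac{2 V}{- \frac{53}{3}} = 2 V \left(- \frac{3}{53}\right) = - \frac{6 V}{53}$)
$\frac{3550 - 585}{G{\left(-50 \right)} + 3563} = \frac{3550 - 585}{\left(- \frac{6}{53}\right) \left(-50\right) + 3563} = \frac{2965}{\frac{300}{53} + 3563} = \frac{2965}{\frac{189139}{53}} = 2965 \cdot \frac{53}{189139} = \frac{157145}{189139}$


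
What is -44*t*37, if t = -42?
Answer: 68376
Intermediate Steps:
-44*t*37 = -44*(-42)*37 = 1848*37 = 68376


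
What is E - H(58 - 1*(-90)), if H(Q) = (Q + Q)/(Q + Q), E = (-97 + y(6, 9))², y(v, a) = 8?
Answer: 7920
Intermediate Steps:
E = 7921 (E = (-97 + 8)² = (-89)² = 7921)
H(Q) = 1 (H(Q) = (2*Q)/((2*Q)) = (2*Q)*(1/(2*Q)) = 1)
E - H(58 - 1*(-90)) = 7921 - 1*1 = 7921 - 1 = 7920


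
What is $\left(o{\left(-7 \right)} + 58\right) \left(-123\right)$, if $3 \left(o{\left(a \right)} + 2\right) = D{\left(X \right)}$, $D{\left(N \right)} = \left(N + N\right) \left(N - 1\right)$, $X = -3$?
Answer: $-7872$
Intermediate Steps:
$D{\left(N \right)} = 2 N \left(-1 + N\right)$
$o{\left(a \right)} = 6$ ($o{\left(a \right)} = -2 + \frac{2 \left(-3\right) \left(-1 - 3\right)}{3} = -2 + \frac{2 \left(-3\right) \left(-4\right)}{3} = -2 + \frac{1}{3} \cdot 24 = -2 + 8 = 6$)
$\left(o{\left(-7 \right)} + 58\right) \left(-123\right) = \left(6 + 58\right) \left(-123\right) = 64 \left(-123\right) = -7872$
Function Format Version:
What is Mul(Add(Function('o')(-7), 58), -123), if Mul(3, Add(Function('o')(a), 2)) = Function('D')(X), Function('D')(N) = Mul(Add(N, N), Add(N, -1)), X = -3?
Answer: -7872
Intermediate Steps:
Function('D')(N) = Mul(2, N, Add(-1, N)) (Function('D')(N) = Mul(Mul(2, N), Add(-1, N)) = Mul(2, N, Add(-1, N)))
Function('o')(a) = 6 (Function('o')(a) = Add(-2, Mul(Rational(1, 3), Mul(2, -3, Add(-1, -3)))) = Add(-2, Mul(Rational(1, 3), Mul(2, -3, -4))) = Add(-2, Mul(Rational(1, 3), 24)) = Add(-2, 8) = 6)
Mul(Add(Function('o')(-7), 58), -123) = Mul(Add(6, 58), -123) = Mul(64, -123) = -7872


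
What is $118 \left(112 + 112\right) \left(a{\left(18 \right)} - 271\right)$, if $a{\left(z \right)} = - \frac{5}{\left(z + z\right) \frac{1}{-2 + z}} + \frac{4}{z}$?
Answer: $-7215936$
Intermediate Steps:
$a{\left(z \right)} = \frac{4}{z} - \frac{5 \left(-2 + z\right)}{2 z}$ ($a{\left(z \right)} = - \frac{5}{2 z \frac{1}{-2 + z}} + \frac{4}{z} = - 5 \frac{-2 + z}{2 z} + \frac{4}{z} = - \frac{5 \left(-2 + z\right)}{2 z} + \frac{4}{z} = \frac{4}{z} - \frac{5 \left(-2 + z\right)}{2 z}$)
$118 \left(112 + 112\right) \left(a{\left(18 \right)} - 271\right) = 118 \left(112 + 112\right) \left(\left(- \frac{5}{2} + \frac{9}{18}\right) - 271\right) = 118 \cdot 224 \left(\left(- \frac{5}{2} + 9 \cdot \frac{1}{18}\right) - 271\right) = 118 \cdot 224 \left(\left(- \frac{5}{2} + \frac{1}{2}\right) - 271\right) = 118 \cdot 224 \left(-2 - 271\right) = 118 \cdot 224 \left(-273\right) = 118 \left(-61152\right) = -7215936$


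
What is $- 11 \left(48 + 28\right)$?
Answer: $-836$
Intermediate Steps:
$- 11 \left(48 + 28\right) = \left(-11\right) 76 = -836$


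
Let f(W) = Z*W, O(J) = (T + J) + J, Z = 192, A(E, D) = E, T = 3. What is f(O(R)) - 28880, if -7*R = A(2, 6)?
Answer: -198896/7 ≈ -28414.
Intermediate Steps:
R = -2/7 (R = -⅐*2 = -2/7 ≈ -0.28571)
O(J) = 3 + 2*J (O(J) = (3 + J) + J = 3 + 2*J)
f(W) = 192*W
f(O(R)) - 28880 = 192*(3 + 2*(-2/7)) - 28880 = 192*(3 - 4/7) - 28880 = 192*(17/7) - 28880 = 3264/7 - 28880 = -198896/7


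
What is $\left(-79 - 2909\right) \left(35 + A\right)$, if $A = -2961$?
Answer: $8742888$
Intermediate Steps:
$\left(-79 - 2909\right) \left(35 + A\right) = \left(-79 - 2909\right) \left(35 - 2961\right) = \left(-2988\right) \left(-2926\right) = 8742888$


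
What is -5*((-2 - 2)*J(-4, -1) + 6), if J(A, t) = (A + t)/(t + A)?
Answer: -10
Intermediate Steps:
J(A, t) = 1 (J(A, t) = (A + t)/(A + t) = 1)
-5*((-2 - 2)*J(-4, -1) + 6) = -5*((-2 - 2)*1 + 6) = -5*(-4*1 + 6) = -5*(-4 + 6) = -5*2 = -10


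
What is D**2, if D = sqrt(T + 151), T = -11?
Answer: 140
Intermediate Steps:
D = 2*sqrt(35) (D = sqrt(-11 + 151) = sqrt(140) = 2*sqrt(35) ≈ 11.832)
D**2 = (2*sqrt(35))**2 = 140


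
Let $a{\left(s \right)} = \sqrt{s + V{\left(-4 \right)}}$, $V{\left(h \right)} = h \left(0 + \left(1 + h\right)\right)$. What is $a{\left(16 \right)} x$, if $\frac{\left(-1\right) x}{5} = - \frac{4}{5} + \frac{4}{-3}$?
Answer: $\frac{64 \sqrt{7}}{3} \approx 56.443$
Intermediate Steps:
$V{\left(h \right)} = h \left(1 + h\right)$
$x = \frac{32}{3}$ ($x = - 5 \left(- \frac{4}{5} + \frac{4}{-3}\right) = - 5 \left(\left(-4\right) \frac{1}{5} + 4 \left(- \frac{1}{3}\right)\right) = - 5 \left(- \frac{4}{5} - \frac{4}{3}\right) = \left(-5\right) \left(- \frac{32}{15}\right) = \frac{32}{3} \approx 10.667$)
$a{\left(s \right)} = \sqrt{12 + s}$ ($a{\left(s \right)} = \sqrt{s - 4 \left(1 - 4\right)} = \sqrt{s - -12} = \sqrt{s + 12} = \sqrt{12 + s}$)
$a{\left(16 \right)} x = \sqrt{12 + 16} \cdot \frac{32}{3} = \sqrt{28} \cdot \frac{32}{3} = 2 \sqrt{7} \cdot \frac{32}{3} = \frac{64 \sqrt{7}}{3}$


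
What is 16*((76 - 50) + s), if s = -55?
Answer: -464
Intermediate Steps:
16*((76 - 50) + s) = 16*((76 - 50) - 55) = 16*(26 - 55) = 16*(-29) = -464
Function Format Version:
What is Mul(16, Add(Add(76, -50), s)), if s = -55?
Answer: -464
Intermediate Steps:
Mul(16, Add(Add(76, -50), s)) = Mul(16, Add(Add(76, -50), -55)) = Mul(16, Add(26, -55)) = Mul(16, -29) = -464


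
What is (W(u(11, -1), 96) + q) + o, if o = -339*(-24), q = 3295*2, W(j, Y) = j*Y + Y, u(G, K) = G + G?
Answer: 16934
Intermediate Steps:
u(G, K) = 2*G
W(j, Y) = Y + Y*j (W(j, Y) = Y*j + Y = Y + Y*j)
q = 6590
o = 8136
(W(u(11, -1), 96) + q) + o = (96*(1 + 2*11) + 6590) + 8136 = (96*(1 + 22) + 6590) + 8136 = (96*23 + 6590) + 8136 = (2208 + 6590) + 8136 = 8798 + 8136 = 16934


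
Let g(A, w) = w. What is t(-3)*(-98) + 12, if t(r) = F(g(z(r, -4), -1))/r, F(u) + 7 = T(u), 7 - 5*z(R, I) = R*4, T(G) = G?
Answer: -748/3 ≈ -249.33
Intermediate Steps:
z(R, I) = 7/5 - 4*R/5 (z(R, I) = 7/5 - R*4/5 = 7/5 - 4*R/5)
F(u) = -7 + u
t(r) = -8/r (t(r) = (-7 - 1)/r = -8/r)
t(-3)*(-98) + 12 = -8/(-3)*(-98) + 12 = -8*(-⅓)*(-98) + 12 = (8/3)*(-98) + 12 = -784/3 + 12 = -748/3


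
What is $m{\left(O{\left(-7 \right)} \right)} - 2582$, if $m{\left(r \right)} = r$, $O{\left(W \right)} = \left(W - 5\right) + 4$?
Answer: $-2590$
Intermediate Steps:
$O{\left(W \right)} = -1 + W$ ($O{\left(W \right)} = \left(-5 + W\right) + 4 = -1 + W$)
$m{\left(O{\left(-7 \right)} \right)} - 2582 = \left(-1 - 7\right) - 2582 = -8 - 2582 = -2590$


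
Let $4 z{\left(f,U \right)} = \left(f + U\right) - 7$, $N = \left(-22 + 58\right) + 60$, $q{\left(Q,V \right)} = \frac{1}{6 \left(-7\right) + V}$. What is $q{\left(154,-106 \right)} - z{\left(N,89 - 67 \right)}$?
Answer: $- \frac{1027}{37} \approx -27.757$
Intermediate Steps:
$q{\left(Q,V \right)} = \frac{1}{-42 + V}$
$N = 96$ ($N = 36 + 60 = 96$)
$z{\left(f,U \right)} = - \frac{7}{4} + \frac{U}{4} + \frac{f}{4}$ ($z{\left(f,U \right)} = \frac{\left(f + U\right) - 7}{4} = \frac{\left(U + f\right) - 7}{4} = \frac{-7 + U + f}{4} = - \frac{7}{4} + \frac{U}{4} + \frac{f}{4}$)
$q{\left(154,-106 \right)} - z{\left(N,89 - 67 \right)} = \frac{1}{-42 - 106} - \left(- \frac{7}{4} + \frac{89 - 67}{4} + \frac{1}{4} \cdot 96\right) = \frac{1}{-148} - \left(- \frac{7}{4} + \frac{89 - 67}{4} + 24\right) = - \frac{1}{148} - \left(- \frac{7}{4} + \frac{1}{4} \cdot 22 + 24\right) = - \frac{1}{148} - \left(- \frac{7}{4} + \frac{11}{2} + 24\right) = - \frac{1}{148} - \frac{111}{4} = - \frac{1027}{37}$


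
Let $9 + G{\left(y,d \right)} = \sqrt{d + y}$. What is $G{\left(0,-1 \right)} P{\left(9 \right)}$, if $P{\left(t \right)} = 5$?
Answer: $-45 + 5 i \approx -45.0 + 5.0 i$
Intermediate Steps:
$G{\left(y,d \right)} = -9 + \sqrt{d + y}$
$G{\left(0,-1 \right)} P{\left(9 \right)} = \left(-9 + \sqrt{-1 + 0}\right) 5 = \left(-9 + \sqrt{-1}\right) 5 = \left(-9 + i\right) 5 = -45 + 5 i$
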